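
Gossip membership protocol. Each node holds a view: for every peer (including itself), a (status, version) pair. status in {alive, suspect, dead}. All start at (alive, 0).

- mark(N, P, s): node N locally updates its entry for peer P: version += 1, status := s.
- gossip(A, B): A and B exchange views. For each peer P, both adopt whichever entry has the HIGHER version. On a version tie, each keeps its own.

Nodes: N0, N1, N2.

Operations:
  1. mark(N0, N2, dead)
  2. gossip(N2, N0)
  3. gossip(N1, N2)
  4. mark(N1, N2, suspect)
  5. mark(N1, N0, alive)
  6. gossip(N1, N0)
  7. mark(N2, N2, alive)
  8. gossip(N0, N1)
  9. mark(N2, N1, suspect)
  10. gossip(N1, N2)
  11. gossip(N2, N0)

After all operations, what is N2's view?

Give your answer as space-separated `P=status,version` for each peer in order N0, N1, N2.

Op 1: N0 marks N2=dead -> (dead,v1)
Op 2: gossip N2<->N0 -> N2.N0=(alive,v0) N2.N1=(alive,v0) N2.N2=(dead,v1) | N0.N0=(alive,v0) N0.N1=(alive,v0) N0.N2=(dead,v1)
Op 3: gossip N1<->N2 -> N1.N0=(alive,v0) N1.N1=(alive,v0) N1.N2=(dead,v1) | N2.N0=(alive,v0) N2.N1=(alive,v0) N2.N2=(dead,v1)
Op 4: N1 marks N2=suspect -> (suspect,v2)
Op 5: N1 marks N0=alive -> (alive,v1)
Op 6: gossip N1<->N0 -> N1.N0=(alive,v1) N1.N1=(alive,v0) N1.N2=(suspect,v2) | N0.N0=(alive,v1) N0.N1=(alive,v0) N0.N2=(suspect,v2)
Op 7: N2 marks N2=alive -> (alive,v2)
Op 8: gossip N0<->N1 -> N0.N0=(alive,v1) N0.N1=(alive,v0) N0.N2=(suspect,v2) | N1.N0=(alive,v1) N1.N1=(alive,v0) N1.N2=(suspect,v2)
Op 9: N2 marks N1=suspect -> (suspect,v1)
Op 10: gossip N1<->N2 -> N1.N0=(alive,v1) N1.N1=(suspect,v1) N1.N2=(suspect,v2) | N2.N0=(alive,v1) N2.N1=(suspect,v1) N2.N2=(alive,v2)
Op 11: gossip N2<->N0 -> N2.N0=(alive,v1) N2.N1=(suspect,v1) N2.N2=(alive,v2) | N0.N0=(alive,v1) N0.N1=(suspect,v1) N0.N2=(suspect,v2)

Answer: N0=alive,1 N1=suspect,1 N2=alive,2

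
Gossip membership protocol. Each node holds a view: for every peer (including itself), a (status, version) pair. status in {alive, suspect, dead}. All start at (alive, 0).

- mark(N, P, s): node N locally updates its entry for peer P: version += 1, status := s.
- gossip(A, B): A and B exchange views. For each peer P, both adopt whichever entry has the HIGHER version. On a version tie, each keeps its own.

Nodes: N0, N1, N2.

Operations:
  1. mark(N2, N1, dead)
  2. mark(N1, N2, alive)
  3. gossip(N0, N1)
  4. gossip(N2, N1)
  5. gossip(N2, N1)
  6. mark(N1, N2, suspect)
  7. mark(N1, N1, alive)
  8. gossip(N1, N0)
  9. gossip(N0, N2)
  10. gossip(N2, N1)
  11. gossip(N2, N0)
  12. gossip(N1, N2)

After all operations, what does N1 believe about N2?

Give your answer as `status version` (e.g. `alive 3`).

Answer: suspect 2

Derivation:
Op 1: N2 marks N1=dead -> (dead,v1)
Op 2: N1 marks N2=alive -> (alive,v1)
Op 3: gossip N0<->N1 -> N0.N0=(alive,v0) N0.N1=(alive,v0) N0.N2=(alive,v1) | N1.N0=(alive,v0) N1.N1=(alive,v0) N1.N2=(alive,v1)
Op 4: gossip N2<->N1 -> N2.N0=(alive,v0) N2.N1=(dead,v1) N2.N2=(alive,v1) | N1.N0=(alive,v0) N1.N1=(dead,v1) N1.N2=(alive,v1)
Op 5: gossip N2<->N1 -> N2.N0=(alive,v0) N2.N1=(dead,v1) N2.N2=(alive,v1) | N1.N0=(alive,v0) N1.N1=(dead,v1) N1.N2=(alive,v1)
Op 6: N1 marks N2=suspect -> (suspect,v2)
Op 7: N1 marks N1=alive -> (alive,v2)
Op 8: gossip N1<->N0 -> N1.N0=(alive,v0) N1.N1=(alive,v2) N1.N2=(suspect,v2) | N0.N0=(alive,v0) N0.N1=(alive,v2) N0.N2=(suspect,v2)
Op 9: gossip N0<->N2 -> N0.N0=(alive,v0) N0.N1=(alive,v2) N0.N2=(suspect,v2) | N2.N0=(alive,v0) N2.N1=(alive,v2) N2.N2=(suspect,v2)
Op 10: gossip N2<->N1 -> N2.N0=(alive,v0) N2.N1=(alive,v2) N2.N2=(suspect,v2) | N1.N0=(alive,v0) N1.N1=(alive,v2) N1.N2=(suspect,v2)
Op 11: gossip N2<->N0 -> N2.N0=(alive,v0) N2.N1=(alive,v2) N2.N2=(suspect,v2) | N0.N0=(alive,v0) N0.N1=(alive,v2) N0.N2=(suspect,v2)
Op 12: gossip N1<->N2 -> N1.N0=(alive,v0) N1.N1=(alive,v2) N1.N2=(suspect,v2) | N2.N0=(alive,v0) N2.N1=(alive,v2) N2.N2=(suspect,v2)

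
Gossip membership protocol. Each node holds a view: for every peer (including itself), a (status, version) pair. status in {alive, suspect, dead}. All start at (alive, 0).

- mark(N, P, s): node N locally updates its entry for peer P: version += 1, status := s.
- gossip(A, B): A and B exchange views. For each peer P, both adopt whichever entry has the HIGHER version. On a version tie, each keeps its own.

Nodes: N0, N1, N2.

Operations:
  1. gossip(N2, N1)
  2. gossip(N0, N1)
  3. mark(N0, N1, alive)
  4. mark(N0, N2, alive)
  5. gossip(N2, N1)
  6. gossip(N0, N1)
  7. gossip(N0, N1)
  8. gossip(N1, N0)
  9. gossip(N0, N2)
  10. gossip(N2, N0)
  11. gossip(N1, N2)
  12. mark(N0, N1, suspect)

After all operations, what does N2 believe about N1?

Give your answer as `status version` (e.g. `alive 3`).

Answer: alive 1

Derivation:
Op 1: gossip N2<->N1 -> N2.N0=(alive,v0) N2.N1=(alive,v0) N2.N2=(alive,v0) | N1.N0=(alive,v0) N1.N1=(alive,v0) N1.N2=(alive,v0)
Op 2: gossip N0<->N1 -> N0.N0=(alive,v0) N0.N1=(alive,v0) N0.N2=(alive,v0) | N1.N0=(alive,v0) N1.N1=(alive,v0) N1.N2=(alive,v0)
Op 3: N0 marks N1=alive -> (alive,v1)
Op 4: N0 marks N2=alive -> (alive,v1)
Op 5: gossip N2<->N1 -> N2.N0=(alive,v0) N2.N1=(alive,v0) N2.N2=(alive,v0) | N1.N0=(alive,v0) N1.N1=(alive,v0) N1.N2=(alive,v0)
Op 6: gossip N0<->N1 -> N0.N0=(alive,v0) N0.N1=(alive,v1) N0.N2=(alive,v1) | N1.N0=(alive,v0) N1.N1=(alive,v1) N1.N2=(alive,v1)
Op 7: gossip N0<->N1 -> N0.N0=(alive,v0) N0.N1=(alive,v1) N0.N2=(alive,v1) | N1.N0=(alive,v0) N1.N1=(alive,v1) N1.N2=(alive,v1)
Op 8: gossip N1<->N0 -> N1.N0=(alive,v0) N1.N1=(alive,v1) N1.N2=(alive,v1) | N0.N0=(alive,v0) N0.N1=(alive,v1) N0.N2=(alive,v1)
Op 9: gossip N0<->N2 -> N0.N0=(alive,v0) N0.N1=(alive,v1) N0.N2=(alive,v1) | N2.N0=(alive,v0) N2.N1=(alive,v1) N2.N2=(alive,v1)
Op 10: gossip N2<->N0 -> N2.N0=(alive,v0) N2.N1=(alive,v1) N2.N2=(alive,v1) | N0.N0=(alive,v0) N0.N1=(alive,v1) N0.N2=(alive,v1)
Op 11: gossip N1<->N2 -> N1.N0=(alive,v0) N1.N1=(alive,v1) N1.N2=(alive,v1) | N2.N0=(alive,v0) N2.N1=(alive,v1) N2.N2=(alive,v1)
Op 12: N0 marks N1=suspect -> (suspect,v2)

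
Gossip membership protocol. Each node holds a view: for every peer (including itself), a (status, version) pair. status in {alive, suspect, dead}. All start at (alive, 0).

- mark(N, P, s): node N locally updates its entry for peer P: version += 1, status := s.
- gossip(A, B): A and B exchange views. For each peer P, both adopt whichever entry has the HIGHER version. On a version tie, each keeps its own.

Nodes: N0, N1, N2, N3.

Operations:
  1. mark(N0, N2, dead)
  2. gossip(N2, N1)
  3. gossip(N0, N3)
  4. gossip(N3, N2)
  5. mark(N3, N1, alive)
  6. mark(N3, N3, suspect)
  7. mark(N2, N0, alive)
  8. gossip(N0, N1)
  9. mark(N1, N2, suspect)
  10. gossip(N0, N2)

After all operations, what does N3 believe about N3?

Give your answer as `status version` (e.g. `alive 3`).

Answer: suspect 1

Derivation:
Op 1: N0 marks N2=dead -> (dead,v1)
Op 2: gossip N2<->N1 -> N2.N0=(alive,v0) N2.N1=(alive,v0) N2.N2=(alive,v0) N2.N3=(alive,v0) | N1.N0=(alive,v0) N1.N1=(alive,v0) N1.N2=(alive,v0) N1.N3=(alive,v0)
Op 3: gossip N0<->N3 -> N0.N0=(alive,v0) N0.N1=(alive,v0) N0.N2=(dead,v1) N0.N3=(alive,v0) | N3.N0=(alive,v0) N3.N1=(alive,v0) N3.N2=(dead,v1) N3.N3=(alive,v0)
Op 4: gossip N3<->N2 -> N3.N0=(alive,v0) N3.N1=(alive,v0) N3.N2=(dead,v1) N3.N3=(alive,v0) | N2.N0=(alive,v0) N2.N1=(alive,v0) N2.N2=(dead,v1) N2.N3=(alive,v0)
Op 5: N3 marks N1=alive -> (alive,v1)
Op 6: N3 marks N3=suspect -> (suspect,v1)
Op 7: N2 marks N0=alive -> (alive,v1)
Op 8: gossip N0<->N1 -> N0.N0=(alive,v0) N0.N1=(alive,v0) N0.N2=(dead,v1) N0.N3=(alive,v0) | N1.N0=(alive,v0) N1.N1=(alive,v0) N1.N2=(dead,v1) N1.N3=(alive,v0)
Op 9: N1 marks N2=suspect -> (suspect,v2)
Op 10: gossip N0<->N2 -> N0.N0=(alive,v1) N0.N1=(alive,v0) N0.N2=(dead,v1) N0.N3=(alive,v0) | N2.N0=(alive,v1) N2.N1=(alive,v0) N2.N2=(dead,v1) N2.N3=(alive,v0)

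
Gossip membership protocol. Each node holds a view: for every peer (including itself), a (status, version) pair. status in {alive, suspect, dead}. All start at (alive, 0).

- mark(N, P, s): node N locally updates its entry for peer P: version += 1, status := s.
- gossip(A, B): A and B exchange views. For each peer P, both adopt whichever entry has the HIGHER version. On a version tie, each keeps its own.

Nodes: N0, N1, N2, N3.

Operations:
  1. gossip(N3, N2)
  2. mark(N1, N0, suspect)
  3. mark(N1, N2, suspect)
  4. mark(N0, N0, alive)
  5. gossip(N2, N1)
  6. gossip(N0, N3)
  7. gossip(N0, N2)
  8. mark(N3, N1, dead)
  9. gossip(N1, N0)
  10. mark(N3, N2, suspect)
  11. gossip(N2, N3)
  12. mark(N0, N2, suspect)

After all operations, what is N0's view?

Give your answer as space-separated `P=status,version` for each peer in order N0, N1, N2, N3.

Answer: N0=alive,1 N1=alive,0 N2=suspect,2 N3=alive,0

Derivation:
Op 1: gossip N3<->N2 -> N3.N0=(alive,v0) N3.N1=(alive,v0) N3.N2=(alive,v0) N3.N3=(alive,v0) | N2.N0=(alive,v0) N2.N1=(alive,v0) N2.N2=(alive,v0) N2.N3=(alive,v0)
Op 2: N1 marks N0=suspect -> (suspect,v1)
Op 3: N1 marks N2=suspect -> (suspect,v1)
Op 4: N0 marks N0=alive -> (alive,v1)
Op 5: gossip N2<->N1 -> N2.N0=(suspect,v1) N2.N1=(alive,v0) N2.N2=(suspect,v1) N2.N3=(alive,v0) | N1.N0=(suspect,v1) N1.N1=(alive,v0) N1.N2=(suspect,v1) N1.N3=(alive,v0)
Op 6: gossip N0<->N3 -> N0.N0=(alive,v1) N0.N1=(alive,v0) N0.N2=(alive,v0) N0.N3=(alive,v0) | N3.N0=(alive,v1) N3.N1=(alive,v0) N3.N2=(alive,v0) N3.N3=(alive,v0)
Op 7: gossip N0<->N2 -> N0.N0=(alive,v1) N0.N1=(alive,v0) N0.N2=(suspect,v1) N0.N3=(alive,v0) | N2.N0=(suspect,v1) N2.N1=(alive,v0) N2.N2=(suspect,v1) N2.N3=(alive,v0)
Op 8: N3 marks N1=dead -> (dead,v1)
Op 9: gossip N1<->N0 -> N1.N0=(suspect,v1) N1.N1=(alive,v0) N1.N2=(suspect,v1) N1.N3=(alive,v0) | N0.N0=(alive,v1) N0.N1=(alive,v0) N0.N2=(suspect,v1) N0.N3=(alive,v0)
Op 10: N3 marks N2=suspect -> (suspect,v1)
Op 11: gossip N2<->N3 -> N2.N0=(suspect,v1) N2.N1=(dead,v1) N2.N2=(suspect,v1) N2.N3=(alive,v0) | N3.N0=(alive,v1) N3.N1=(dead,v1) N3.N2=(suspect,v1) N3.N3=(alive,v0)
Op 12: N0 marks N2=suspect -> (suspect,v2)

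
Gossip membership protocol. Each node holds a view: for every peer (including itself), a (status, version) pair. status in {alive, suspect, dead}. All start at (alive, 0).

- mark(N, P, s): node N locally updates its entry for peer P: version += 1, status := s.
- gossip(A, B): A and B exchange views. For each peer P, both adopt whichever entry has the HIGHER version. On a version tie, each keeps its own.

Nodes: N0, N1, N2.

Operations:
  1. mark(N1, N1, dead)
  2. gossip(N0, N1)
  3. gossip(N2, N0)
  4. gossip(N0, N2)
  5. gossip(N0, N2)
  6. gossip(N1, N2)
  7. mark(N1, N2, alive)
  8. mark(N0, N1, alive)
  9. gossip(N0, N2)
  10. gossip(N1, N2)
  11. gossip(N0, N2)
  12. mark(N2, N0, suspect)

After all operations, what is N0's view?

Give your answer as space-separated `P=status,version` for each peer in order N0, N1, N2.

Op 1: N1 marks N1=dead -> (dead,v1)
Op 2: gossip N0<->N1 -> N0.N0=(alive,v0) N0.N1=(dead,v1) N0.N2=(alive,v0) | N1.N0=(alive,v0) N1.N1=(dead,v1) N1.N2=(alive,v0)
Op 3: gossip N2<->N0 -> N2.N0=(alive,v0) N2.N1=(dead,v1) N2.N2=(alive,v0) | N0.N0=(alive,v0) N0.N1=(dead,v1) N0.N2=(alive,v0)
Op 4: gossip N0<->N2 -> N0.N0=(alive,v0) N0.N1=(dead,v1) N0.N2=(alive,v0) | N2.N0=(alive,v0) N2.N1=(dead,v1) N2.N2=(alive,v0)
Op 5: gossip N0<->N2 -> N0.N0=(alive,v0) N0.N1=(dead,v1) N0.N2=(alive,v0) | N2.N0=(alive,v0) N2.N1=(dead,v1) N2.N2=(alive,v0)
Op 6: gossip N1<->N2 -> N1.N0=(alive,v0) N1.N1=(dead,v1) N1.N2=(alive,v0) | N2.N0=(alive,v0) N2.N1=(dead,v1) N2.N2=(alive,v0)
Op 7: N1 marks N2=alive -> (alive,v1)
Op 8: N0 marks N1=alive -> (alive,v2)
Op 9: gossip N0<->N2 -> N0.N0=(alive,v0) N0.N1=(alive,v2) N0.N2=(alive,v0) | N2.N0=(alive,v0) N2.N1=(alive,v2) N2.N2=(alive,v0)
Op 10: gossip N1<->N2 -> N1.N0=(alive,v0) N1.N1=(alive,v2) N1.N2=(alive,v1) | N2.N0=(alive,v0) N2.N1=(alive,v2) N2.N2=(alive,v1)
Op 11: gossip N0<->N2 -> N0.N0=(alive,v0) N0.N1=(alive,v2) N0.N2=(alive,v1) | N2.N0=(alive,v0) N2.N1=(alive,v2) N2.N2=(alive,v1)
Op 12: N2 marks N0=suspect -> (suspect,v1)

Answer: N0=alive,0 N1=alive,2 N2=alive,1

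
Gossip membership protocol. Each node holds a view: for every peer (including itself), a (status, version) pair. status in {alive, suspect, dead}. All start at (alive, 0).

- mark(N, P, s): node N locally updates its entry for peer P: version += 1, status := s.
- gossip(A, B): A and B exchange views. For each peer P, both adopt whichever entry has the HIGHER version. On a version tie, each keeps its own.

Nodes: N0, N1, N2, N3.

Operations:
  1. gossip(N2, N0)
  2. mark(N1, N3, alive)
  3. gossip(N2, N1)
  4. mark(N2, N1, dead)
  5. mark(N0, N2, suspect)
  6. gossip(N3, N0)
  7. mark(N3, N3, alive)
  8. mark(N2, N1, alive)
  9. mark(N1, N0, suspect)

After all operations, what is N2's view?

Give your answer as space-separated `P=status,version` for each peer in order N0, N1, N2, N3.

Op 1: gossip N2<->N0 -> N2.N0=(alive,v0) N2.N1=(alive,v0) N2.N2=(alive,v0) N2.N3=(alive,v0) | N0.N0=(alive,v0) N0.N1=(alive,v0) N0.N2=(alive,v0) N0.N3=(alive,v0)
Op 2: N1 marks N3=alive -> (alive,v1)
Op 3: gossip N2<->N1 -> N2.N0=(alive,v0) N2.N1=(alive,v0) N2.N2=(alive,v0) N2.N3=(alive,v1) | N1.N0=(alive,v0) N1.N1=(alive,v0) N1.N2=(alive,v0) N1.N3=(alive,v1)
Op 4: N2 marks N1=dead -> (dead,v1)
Op 5: N0 marks N2=suspect -> (suspect,v1)
Op 6: gossip N3<->N0 -> N3.N0=(alive,v0) N3.N1=(alive,v0) N3.N2=(suspect,v1) N3.N3=(alive,v0) | N0.N0=(alive,v0) N0.N1=(alive,v0) N0.N2=(suspect,v1) N0.N3=(alive,v0)
Op 7: N3 marks N3=alive -> (alive,v1)
Op 8: N2 marks N1=alive -> (alive,v2)
Op 9: N1 marks N0=suspect -> (suspect,v1)

Answer: N0=alive,0 N1=alive,2 N2=alive,0 N3=alive,1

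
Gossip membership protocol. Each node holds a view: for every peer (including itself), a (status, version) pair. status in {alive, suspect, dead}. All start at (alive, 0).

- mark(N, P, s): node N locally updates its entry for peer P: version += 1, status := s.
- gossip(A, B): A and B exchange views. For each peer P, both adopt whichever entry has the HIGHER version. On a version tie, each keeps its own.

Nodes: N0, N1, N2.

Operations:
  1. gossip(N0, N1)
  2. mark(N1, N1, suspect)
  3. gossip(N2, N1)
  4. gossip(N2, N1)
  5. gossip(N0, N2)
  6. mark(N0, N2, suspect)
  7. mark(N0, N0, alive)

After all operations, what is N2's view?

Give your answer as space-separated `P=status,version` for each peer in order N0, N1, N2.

Answer: N0=alive,0 N1=suspect,1 N2=alive,0

Derivation:
Op 1: gossip N0<->N1 -> N0.N0=(alive,v0) N0.N1=(alive,v0) N0.N2=(alive,v0) | N1.N0=(alive,v0) N1.N1=(alive,v0) N1.N2=(alive,v0)
Op 2: N1 marks N1=suspect -> (suspect,v1)
Op 3: gossip N2<->N1 -> N2.N0=(alive,v0) N2.N1=(suspect,v1) N2.N2=(alive,v0) | N1.N0=(alive,v0) N1.N1=(suspect,v1) N1.N2=(alive,v0)
Op 4: gossip N2<->N1 -> N2.N0=(alive,v0) N2.N1=(suspect,v1) N2.N2=(alive,v0) | N1.N0=(alive,v0) N1.N1=(suspect,v1) N1.N2=(alive,v0)
Op 5: gossip N0<->N2 -> N0.N0=(alive,v0) N0.N1=(suspect,v1) N0.N2=(alive,v0) | N2.N0=(alive,v0) N2.N1=(suspect,v1) N2.N2=(alive,v0)
Op 6: N0 marks N2=suspect -> (suspect,v1)
Op 7: N0 marks N0=alive -> (alive,v1)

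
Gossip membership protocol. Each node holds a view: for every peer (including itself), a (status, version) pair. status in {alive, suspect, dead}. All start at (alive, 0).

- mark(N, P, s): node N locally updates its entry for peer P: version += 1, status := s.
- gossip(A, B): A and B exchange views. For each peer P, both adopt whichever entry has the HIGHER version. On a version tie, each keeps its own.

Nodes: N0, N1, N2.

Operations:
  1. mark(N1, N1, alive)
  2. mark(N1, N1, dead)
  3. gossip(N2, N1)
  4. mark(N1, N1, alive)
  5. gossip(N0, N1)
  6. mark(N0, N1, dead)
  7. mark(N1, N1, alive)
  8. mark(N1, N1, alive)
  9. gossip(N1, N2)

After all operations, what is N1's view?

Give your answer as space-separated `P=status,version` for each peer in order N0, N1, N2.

Answer: N0=alive,0 N1=alive,5 N2=alive,0

Derivation:
Op 1: N1 marks N1=alive -> (alive,v1)
Op 2: N1 marks N1=dead -> (dead,v2)
Op 3: gossip N2<->N1 -> N2.N0=(alive,v0) N2.N1=(dead,v2) N2.N2=(alive,v0) | N1.N0=(alive,v0) N1.N1=(dead,v2) N1.N2=(alive,v0)
Op 4: N1 marks N1=alive -> (alive,v3)
Op 5: gossip N0<->N1 -> N0.N0=(alive,v0) N0.N1=(alive,v3) N0.N2=(alive,v0) | N1.N0=(alive,v0) N1.N1=(alive,v3) N1.N2=(alive,v0)
Op 6: N0 marks N1=dead -> (dead,v4)
Op 7: N1 marks N1=alive -> (alive,v4)
Op 8: N1 marks N1=alive -> (alive,v5)
Op 9: gossip N1<->N2 -> N1.N0=(alive,v0) N1.N1=(alive,v5) N1.N2=(alive,v0) | N2.N0=(alive,v0) N2.N1=(alive,v5) N2.N2=(alive,v0)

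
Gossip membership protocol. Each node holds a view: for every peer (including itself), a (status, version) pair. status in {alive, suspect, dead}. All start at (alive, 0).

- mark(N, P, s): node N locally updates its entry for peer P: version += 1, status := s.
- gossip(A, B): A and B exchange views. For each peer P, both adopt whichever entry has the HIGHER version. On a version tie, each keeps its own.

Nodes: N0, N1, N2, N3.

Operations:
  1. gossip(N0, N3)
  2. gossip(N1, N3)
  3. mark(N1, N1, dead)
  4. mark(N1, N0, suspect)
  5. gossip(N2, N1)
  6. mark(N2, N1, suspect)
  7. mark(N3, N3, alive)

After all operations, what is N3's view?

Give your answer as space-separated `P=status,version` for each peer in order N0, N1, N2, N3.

Answer: N0=alive,0 N1=alive,0 N2=alive,0 N3=alive,1

Derivation:
Op 1: gossip N0<->N3 -> N0.N0=(alive,v0) N0.N1=(alive,v0) N0.N2=(alive,v0) N0.N3=(alive,v0) | N3.N0=(alive,v0) N3.N1=(alive,v0) N3.N2=(alive,v0) N3.N3=(alive,v0)
Op 2: gossip N1<->N3 -> N1.N0=(alive,v0) N1.N1=(alive,v0) N1.N2=(alive,v0) N1.N3=(alive,v0) | N3.N0=(alive,v0) N3.N1=(alive,v0) N3.N2=(alive,v0) N3.N3=(alive,v0)
Op 3: N1 marks N1=dead -> (dead,v1)
Op 4: N1 marks N0=suspect -> (suspect,v1)
Op 5: gossip N2<->N1 -> N2.N0=(suspect,v1) N2.N1=(dead,v1) N2.N2=(alive,v0) N2.N3=(alive,v0) | N1.N0=(suspect,v1) N1.N1=(dead,v1) N1.N2=(alive,v0) N1.N3=(alive,v0)
Op 6: N2 marks N1=suspect -> (suspect,v2)
Op 7: N3 marks N3=alive -> (alive,v1)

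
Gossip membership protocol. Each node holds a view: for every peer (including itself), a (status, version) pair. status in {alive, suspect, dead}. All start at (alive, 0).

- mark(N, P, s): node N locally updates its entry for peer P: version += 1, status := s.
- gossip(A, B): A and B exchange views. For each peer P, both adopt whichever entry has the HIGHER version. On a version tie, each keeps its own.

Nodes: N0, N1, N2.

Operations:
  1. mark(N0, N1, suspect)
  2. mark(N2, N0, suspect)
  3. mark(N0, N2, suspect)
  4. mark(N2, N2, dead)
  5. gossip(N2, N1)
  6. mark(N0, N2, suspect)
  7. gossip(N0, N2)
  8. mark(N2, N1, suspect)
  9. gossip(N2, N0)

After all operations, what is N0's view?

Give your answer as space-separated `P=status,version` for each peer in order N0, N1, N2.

Answer: N0=suspect,1 N1=suspect,2 N2=suspect,2

Derivation:
Op 1: N0 marks N1=suspect -> (suspect,v1)
Op 2: N2 marks N0=suspect -> (suspect,v1)
Op 3: N0 marks N2=suspect -> (suspect,v1)
Op 4: N2 marks N2=dead -> (dead,v1)
Op 5: gossip N2<->N1 -> N2.N0=(suspect,v1) N2.N1=(alive,v0) N2.N2=(dead,v1) | N1.N0=(suspect,v1) N1.N1=(alive,v0) N1.N2=(dead,v1)
Op 6: N0 marks N2=suspect -> (suspect,v2)
Op 7: gossip N0<->N2 -> N0.N0=(suspect,v1) N0.N1=(suspect,v1) N0.N2=(suspect,v2) | N2.N0=(suspect,v1) N2.N1=(suspect,v1) N2.N2=(suspect,v2)
Op 8: N2 marks N1=suspect -> (suspect,v2)
Op 9: gossip N2<->N0 -> N2.N0=(suspect,v1) N2.N1=(suspect,v2) N2.N2=(suspect,v2) | N0.N0=(suspect,v1) N0.N1=(suspect,v2) N0.N2=(suspect,v2)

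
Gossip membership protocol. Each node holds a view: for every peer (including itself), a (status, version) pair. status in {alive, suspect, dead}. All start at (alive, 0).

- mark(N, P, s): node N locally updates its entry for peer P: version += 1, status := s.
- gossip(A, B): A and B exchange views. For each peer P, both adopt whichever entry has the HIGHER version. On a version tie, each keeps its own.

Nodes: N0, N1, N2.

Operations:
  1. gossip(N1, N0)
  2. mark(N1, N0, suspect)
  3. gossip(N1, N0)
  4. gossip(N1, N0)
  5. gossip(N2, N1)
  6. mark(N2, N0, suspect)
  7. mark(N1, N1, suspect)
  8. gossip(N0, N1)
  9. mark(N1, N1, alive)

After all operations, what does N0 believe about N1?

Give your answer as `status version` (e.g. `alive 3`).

Op 1: gossip N1<->N0 -> N1.N0=(alive,v0) N1.N1=(alive,v0) N1.N2=(alive,v0) | N0.N0=(alive,v0) N0.N1=(alive,v0) N0.N2=(alive,v0)
Op 2: N1 marks N0=suspect -> (suspect,v1)
Op 3: gossip N1<->N0 -> N1.N0=(suspect,v1) N1.N1=(alive,v0) N1.N2=(alive,v0) | N0.N0=(suspect,v1) N0.N1=(alive,v0) N0.N2=(alive,v0)
Op 4: gossip N1<->N0 -> N1.N0=(suspect,v1) N1.N1=(alive,v0) N1.N2=(alive,v0) | N0.N0=(suspect,v1) N0.N1=(alive,v0) N0.N2=(alive,v0)
Op 5: gossip N2<->N1 -> N2.N0=(suspect,v1) N2.N1=(alive,v0) N2.N2=(alive,v0) | N1.N0=(suspect,v1) N1.N1=(alive,v0) N1.N2=(alive,v0)
Op 6: N2 marks N0=suspect -> (suspect,v2)
Op 7: N1 marks N1=suspect -> (suspect,v1)
Op 8: gossip N0<->N1 -> N0.N0=(suspect,v1) N0.N1=(suspect,v1) N0.N2=(alive,v0) | N1.N0=(suspect,v1) N1.N1=(suspect,v1) N1.N2=(alive,v0)
Op 9: N1 marks N1=alive -> (alive,v2)

Answer: suspect 1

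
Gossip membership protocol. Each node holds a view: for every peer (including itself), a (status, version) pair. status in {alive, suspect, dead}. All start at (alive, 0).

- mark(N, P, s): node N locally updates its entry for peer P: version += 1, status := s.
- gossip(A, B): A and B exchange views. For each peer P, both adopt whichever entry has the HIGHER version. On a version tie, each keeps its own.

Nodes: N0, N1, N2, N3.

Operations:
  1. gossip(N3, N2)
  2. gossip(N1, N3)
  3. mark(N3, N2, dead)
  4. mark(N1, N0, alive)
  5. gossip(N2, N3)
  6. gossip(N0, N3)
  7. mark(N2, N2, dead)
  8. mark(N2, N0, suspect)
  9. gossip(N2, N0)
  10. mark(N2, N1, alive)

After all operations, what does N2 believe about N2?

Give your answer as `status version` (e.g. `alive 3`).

Answer: dead 2

Derivation:
Op 1: gossip N3<->N2 -> N3.N0=(alive,v0) N3.N1=(alive,v0) N3.N2=(alive,v0) N3.N3=(alive,v0) | N2.N0=(alive,v0) N2.N1=(alive,v0) N2.N2=(alive,v0) N2.N3=(alive,v0)
Op 2: gossip N1<->N3 -> N1.N0=(alive,v0) N1.N1=(alive,v0) N1.N2=(alive,v0) N1.N3=(alive,v0) | N3.N0=(alive,v0) N3.N1=(alive,v0) N3.N2=(alive,v0) N3.N3=(alive,v0)
Op 3: N3 marks N2=dead -> (dead,v1)
Op 4: N1 marks N0=alive -> (alive,v1)
Op 5: gossip N2<->N3 -> N2.N0=(alive,v0) N2.N1=(alive,v0) N2.N2=(dead,v1) N2.N3=(alive,v0) | N3.N0=(alive,v0) N3.N1=(alive,v0) N3.N2=(dead,v1) N3.N3=(alive,v0)
Op 6: gossip N0<->N3 -> N0.N0=(alive,v0) N0.N1=(alive,v0) N0.N2=(dead,v1) N0.N3=(alive,v0) | N3.N0=(alive,v0) N3.N1=(alive,v0) N3.N2=(dead,v1) N3.N3=(alive,v0)
Op 7: N2 marks N2=dead -> (dead,v2)
Op 8: N2 marks N0=suspect -> (suspect,v1)
Op 9: gossip N2<->N0 -> N2.N0=(suspect,v1) N2.N1=(alive,v0) N2.N2=(dead,v2) N2.N3=(alive,v0) | N0.N0=(suspect,v1) N0.N1=(alive,v0) N0.N2=(dead,v2) N0.N3=(alive,v0)
Op 10: N2 marks N1=alive -> (alive,v1)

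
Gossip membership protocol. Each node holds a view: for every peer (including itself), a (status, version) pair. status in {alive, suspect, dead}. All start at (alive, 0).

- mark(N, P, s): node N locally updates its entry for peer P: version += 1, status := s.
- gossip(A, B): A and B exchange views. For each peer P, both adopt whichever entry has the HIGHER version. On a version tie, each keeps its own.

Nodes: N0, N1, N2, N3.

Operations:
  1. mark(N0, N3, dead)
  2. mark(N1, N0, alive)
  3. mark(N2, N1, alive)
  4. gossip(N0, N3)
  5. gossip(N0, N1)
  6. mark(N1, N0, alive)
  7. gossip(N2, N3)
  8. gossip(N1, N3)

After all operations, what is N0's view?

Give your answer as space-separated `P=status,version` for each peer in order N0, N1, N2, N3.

Op 1: N0 marks N3=dead -> (dead,v1)
Op 2: N1 marks N0=alive -> (alive,v1)
Op 3: N2 marks N1=alive -> (alive,v1)
Op 4: gossip N0<->N3 -> N0.N0=(alive,v0) N0.N1=(alive,v0) N0.N2=(alive,v0) N0.N3=(dead,v1) | N3.N0=(alive,v0) N3.N1=(alive,v0) N3.N2=(alive,v0) N3.N3=(dead,v1)
Op 5: gossip N0<->N1 -> N0.N0=(alive,v1) N0.N1=(alive,v0) N0.N2=(alive,v0) N0.N3=(dead,v1) | N1.N0=(alive,v1) N1.N1=(alive,v0) N1.N2=(alive,v0) N1.N3=(dead,v1)
Op 6: N1 marks N0=alive -> (alive,v2)
Op 7: gossip N2<->N3 -> N2.N0=(alive,v0) N2.N1=(alive,v1) N2.N2=(alive,v0) N2.N3=(dead,v1) | N3.N0=(alive,v0) N3.N1=(alive,v1) N3.N2=(alive,v0) N3.N3=(dead,v1)
Op 8: gossip N1<->N3 -> N1.N0=(alive,v2) N1.N1=(alive,v1) N1.N2=(alive,v0) N1.N3=(dead,v1) | N3.N0=(alive,v2) N3.N1=(alive,v1) N3.N2=(alive,v0) N3.N3=(dead,v1)

Answer: N0=alive,1 N1=alive,0 N2=alive,0 N3=dead,1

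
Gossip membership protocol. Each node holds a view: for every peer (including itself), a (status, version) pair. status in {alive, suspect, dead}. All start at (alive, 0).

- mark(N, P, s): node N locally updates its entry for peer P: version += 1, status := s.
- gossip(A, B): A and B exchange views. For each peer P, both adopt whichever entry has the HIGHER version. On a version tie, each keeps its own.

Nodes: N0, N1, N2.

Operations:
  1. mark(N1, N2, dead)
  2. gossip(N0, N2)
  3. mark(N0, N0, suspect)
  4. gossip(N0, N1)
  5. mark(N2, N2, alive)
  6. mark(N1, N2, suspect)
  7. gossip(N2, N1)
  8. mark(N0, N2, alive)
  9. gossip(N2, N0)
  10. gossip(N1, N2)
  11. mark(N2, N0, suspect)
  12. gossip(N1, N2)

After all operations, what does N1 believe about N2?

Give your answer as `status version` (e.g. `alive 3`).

Answer: suspect 2

Derivation:
Op 1: N1 marks N2=dead -> (dead,v1)
Op 2: gossip N0<->N2 -> N0.N0=(alive,v0) N0.N1=(alive,v0) N0.N2=(alive,v0) | N2.N0=(alive,v0) N2.N1=(alive,v0) N2.N2=(alive,v0)
Op 3: N0 marks N0=suspect -> (suspect,v1)
Op 4: gossip N0<->N1 -> N0.N0=(suspect,v1) N0.N1=(alive,v0) N0.N2=(dead,v1) | N1.N0=(suspect,v1) N1.N1=(alive,v0) N1.N2=(dead,v1)
Op 5: N2 marks N2=alive -> (alive,v1)
Op 6: N1 marks N2=suspect -> (suspect,v2)
Op 7: gossip N2<->N1 -> N2.N0=(suspect,v1) N2.N1=(alive,v0) N2.N2=(suspect,v2) | N1.N0=(suspect,v1) N1.N1=(alive,v0) N1.N2=(suspect,v2)
Op 8: N0 marks N2=alive -> (alive,v2)
Op 9: gossip N2<->N0 -> N2.N0=(suspect,v1) N2.N1=(alive,v0) N2.N2=(suspect,v2) | N0.N0=(suspect,v1) N0.N1=(alive,v0) N0.N2=(alive,v2)
Op 10: gossip N1<->N2 -> N1.N0=(suspect,v1) N1.N1=(alive,v0) N1.N2=(suspect,v2) | N2.N0=(suspect,v1) N2.N1=(alive,v0) N2.N2=(suspect,v2)
Op 11: N2 marks N0=suspect -> (suspect,v2)
Op 12: gossip N1<->N2 -> N1.N0=(suspect,v2) N1.N1=(alive,v0) N1.N2=(suspect,v2) | N2.N0=(suspect,v2) N2.N1=(alive,v0) N2.N2=(suspect,v2)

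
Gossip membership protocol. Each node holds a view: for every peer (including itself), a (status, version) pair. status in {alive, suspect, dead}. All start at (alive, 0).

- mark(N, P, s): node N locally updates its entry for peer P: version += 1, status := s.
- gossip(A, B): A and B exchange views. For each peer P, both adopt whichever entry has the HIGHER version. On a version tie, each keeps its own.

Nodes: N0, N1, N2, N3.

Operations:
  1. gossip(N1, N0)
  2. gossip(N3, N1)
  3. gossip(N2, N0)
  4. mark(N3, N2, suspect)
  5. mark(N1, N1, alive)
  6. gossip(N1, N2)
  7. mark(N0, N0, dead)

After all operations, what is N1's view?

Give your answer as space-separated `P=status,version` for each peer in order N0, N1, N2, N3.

Answer: N0=alive,0 N1=alive,1 N2=alive,0 N3=alive,0

Derivation:
Op 1: gossip N1<->N0 -> N1.N0=(alive,v0) N1.N1=(alive,v0) N1.N2=(alive,v0) N1.N3=(alive,v0) | N0.N0=(alive,v0) N0.N1=(alive,v0) N0.N2=(alive,v0) N0.N3=(alive,v0)
Op 2: gossip N3<->N1 -> N3.N0=(alive,v0) N3.N1=(alive,v0) N3.N2=(alive,v0) N3.N3=(alive,v0) | N1.N0=(alive,v0) N1.N1=(alive,v0) N1.N2=(alive,v0) N1.N3=(alive,v0)
Op 3: gossip N2<->N0 -> N2.N0=(alive,v0) N2.N1=(alive,v0) N2.N2=(alive,v0) N2.N3=(alive,v0) | N0.N0=(alive,v0) N0.N1=(alive,v0) N0.N2=(alive,v0) N0.N3=(alive,v0)
Op 4: N3 marks N2=suspect -> (suspect,v1)
Op 5: N1 marks N1=alive -> (alive,v1)
Op 6: gossip N1<->N2 -> N1.N0=(alive,v0) N1.N1=(alive,v1) N1.N2=(alive,v0) N1.N3=(alive,v0) | N2.N0=(alive,v0) N2.N1=(alive,v1) N2.N2=(alive,v0) N2.N3=(alive,v0)
Op 7: N0 marks N0=dead -> (dead,v1)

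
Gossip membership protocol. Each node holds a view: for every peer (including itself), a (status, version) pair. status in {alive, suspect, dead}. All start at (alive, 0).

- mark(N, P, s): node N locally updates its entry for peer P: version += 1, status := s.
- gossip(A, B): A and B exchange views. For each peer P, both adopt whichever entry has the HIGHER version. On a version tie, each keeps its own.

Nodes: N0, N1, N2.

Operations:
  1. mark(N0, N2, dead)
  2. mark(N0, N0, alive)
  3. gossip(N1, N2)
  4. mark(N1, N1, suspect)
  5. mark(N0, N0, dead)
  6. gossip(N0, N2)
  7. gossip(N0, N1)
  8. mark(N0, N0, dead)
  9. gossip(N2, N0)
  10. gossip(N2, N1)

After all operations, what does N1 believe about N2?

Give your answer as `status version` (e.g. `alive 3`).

Answer: dead 1

Derivation:
Op 1: N0 marks N2=dead -> (dead,v1)
Op 2: N0 marks N0=alive -> (alive,v1)
Op 3: gossip N1<->N2 -> N1.N0=(alive,v0) N1.N1=(alive,v0) N1.N2=(alive,v0) | N2.N0=(alive,v0) N2.N1=(alive,v0) N2.N2=(alive,v0)
Op 4: N1 marks N1=suspect -> (suspect,v1)
Op 5: N0 marks N0=dead -> (dead,v2)
Op 6: gossip N0<->N2 -> N0.N0=(dead,v2) N0.N1=(alive,v0) N0.N2=(dead,v1) | N2.N0=(dead,v2) N2.N1=(alive,v0) N2.N2=(dead,v1)
Op 7: gossip N0<->N1 -> N0.N0=(dead,v2) N0.N1=(suspect,v1) N0.N2=(dead,v1) | N1.N0=(dead,v2) N1.N1=(suspect,v1) N1.N2=(dead,v1)
Op 8: N0 marks N0=dead -> (dead,v3)
Op 9: gossip N2<->N0 -> N2.N0=(dead,v3) N2.N1=(suspect,v1) N2.N2=(dead,v1) | N0.N0=(dead,v3) N0.N1=(suspect,v1) N0.N2=(dead,v1)
Op 10: gossip N2<->N1 -> N2.N0=(dead,v3) N2.N1=(suspect,v1) N2.N2=(dead,v1) | N1.N0=(dead,v3) N1.N1=(suspect,v1) N1.N2=(dead,v1)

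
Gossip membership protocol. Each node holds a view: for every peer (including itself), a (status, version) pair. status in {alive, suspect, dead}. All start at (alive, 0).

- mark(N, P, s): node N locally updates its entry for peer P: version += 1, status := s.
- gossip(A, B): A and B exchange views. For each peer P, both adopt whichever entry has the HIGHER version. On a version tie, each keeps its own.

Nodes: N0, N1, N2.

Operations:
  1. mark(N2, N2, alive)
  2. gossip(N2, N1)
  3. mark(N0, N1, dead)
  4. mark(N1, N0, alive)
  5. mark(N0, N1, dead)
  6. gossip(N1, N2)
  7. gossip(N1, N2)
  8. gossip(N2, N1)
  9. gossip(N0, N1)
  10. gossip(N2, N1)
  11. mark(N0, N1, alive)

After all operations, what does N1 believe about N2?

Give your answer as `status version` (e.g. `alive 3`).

Answer: alive 1

Derivation:
Op 1: N2 marks N2=alive -> (alive,v1)
Op 2: gossip N2<->N1 -> N2.N0=(alive,v0) N2.N1=(alive,v0) N2.N2=(alive,v1) | N1.N0=(alive,v0) N1.N1=(alive,v0) N1.N2=(alive,v1)
Op 3: N0 marks N1=dead -> (dead,v1)
Op 4: N1 marks N0=alive -> (alive,v1)
Op 5: N0 marks N1=dead -> (dead,v2)
Op 6: gossip N1<->N2 -> N1.N0=(alive,v1) N1.N1=(alive,v0) N1.N2=(alive,v1) | N2.N0=(alive,v1) N2.N1=(alive,v0) N2.N2=(alive,v1)
Op 7: gossip N1<->N2 -> N1.N0=(alive,v1) N1.N1=(alive,v0) N1.N2=(alive,v1) | N2.N0=(alive,v1) N2.N1=(alive,v0) N2.N2=(alive,v1)
Op 8: gossip N2<->N1 -> N2.N0=(alive,v1) N2.N1=(alive,v0) N2.N2=(alive,v1) | N1.N0=(alive,v1) N1.N1=(alive,v0) N1.N2=(alive,v1)
Op 9: gossip N0<->N1 -> N0.N0=(alive,v1) N0.N1=(dead,v2) N0.N2=(alive,v1) | N1.N0=(alive,v1) N1.N1=(dead,v2) N1.N2=(alive,v1)
Op 10: gossip N2<->N1 -> N2.N0=(alive,v1) N2.N1=(dead,v2) N2.N2=(alive,v1) | N1.N0=(alive,v1) N1.N1=(dead,v2) N1.N2=(alive,v1)
Op 11: N0 marks N1=alive -> (alive,v3)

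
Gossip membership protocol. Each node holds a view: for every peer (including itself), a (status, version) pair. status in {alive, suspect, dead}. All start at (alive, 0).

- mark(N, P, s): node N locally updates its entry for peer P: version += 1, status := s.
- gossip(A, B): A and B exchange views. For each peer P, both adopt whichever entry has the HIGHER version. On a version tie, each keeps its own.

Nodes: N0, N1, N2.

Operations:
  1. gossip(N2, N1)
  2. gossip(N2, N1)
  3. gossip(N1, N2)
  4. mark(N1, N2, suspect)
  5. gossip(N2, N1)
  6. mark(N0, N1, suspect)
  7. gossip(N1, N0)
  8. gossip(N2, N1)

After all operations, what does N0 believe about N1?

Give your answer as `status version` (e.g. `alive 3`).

Op 1: gossip N2<->N1 -> N2.N0=(alive,v0) N2.N1=(alive,v0) N2.N2=(alive,v0) | N1.N0=(alive,v0) N1.N1=(alive,v0) N1.N2=(alive,v0)
Op 2: gossip N2<->N1 -> N2.N0=(alive,v0) N2.N1=(alive,v0) N2.N2=(alive,v0) | N1.N0=(alive,v0) N1.N1=(alive,v0) N1.N2=(alive,v0)
Op 3: gossip N1<->N2 -> N1.N0=(alive,v0) N1.N1=(alive,v0) N1.N2=(alive,v0) | N2.N0=(alive,v0) N2.N1=(alive,v0) N2.N2=(alive,v0)
Op 4: N1 marks N2=suspect -> (suspect,v1)
Op 5: gossip N2<->N1 -> N2.N0=(alive,v0) N2.N1=(alive,v0) N2.N2=(suspect,v1) | N1.N0=(alive,v0) N1.N1=(alive,v0) N1.N2=(suspect,v1)
Op 6: N0 marks N1=suspect -> (suspect,v1)
Op 7: gossip N1<->N0 -> N1.N0=(alive,v0) N1.N1=(suspect,v1) N1.N2=(suspect,v1) | N0.N0=(alive,v0) N0.N1=(suspect,v1) N0.N2=(suspect,v1)
Op 8: gossip N2<->N1 -> N2.N0=(alive,v0) N2.N1=(suspect,v1) N2.N2=(suspect,v1) | N1.N0=(alive,v0) N1.N1=(suspect,v1) N1.N2=(suspect,v1)

Answer: suspect 1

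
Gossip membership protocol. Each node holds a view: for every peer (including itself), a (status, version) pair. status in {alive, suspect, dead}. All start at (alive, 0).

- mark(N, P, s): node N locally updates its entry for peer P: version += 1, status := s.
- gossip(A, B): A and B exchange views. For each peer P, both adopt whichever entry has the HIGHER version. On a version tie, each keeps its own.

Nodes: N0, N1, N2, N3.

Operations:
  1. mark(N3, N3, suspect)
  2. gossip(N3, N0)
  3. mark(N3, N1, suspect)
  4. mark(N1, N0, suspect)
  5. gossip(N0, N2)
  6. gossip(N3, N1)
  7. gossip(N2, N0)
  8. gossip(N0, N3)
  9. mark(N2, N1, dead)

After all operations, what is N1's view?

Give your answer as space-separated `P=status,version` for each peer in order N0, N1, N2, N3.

Answer: N0=suspect,1 N1=suspect,1 N2=alive,0 N3=suspect,1

Derivation:
Op 1: N3 marks N3=suspect -> (suspect,v1)
Op 2: gossip N3<->N0 -> N3.N0=(alive,v0) N3.N1=(alive,v0) N3.N2=(alive,v0) N3.N3=(suspect,v1) | N0.N0=(alive,v0) N0.N1=(alive,v0) N0.N2=(alive,v0) N0.N3=(suspect,v1)
Op 3: N3 marks N1=suspect -> (suspect,v1)
Op 4: N1 marks N0=suspect -> (suspect,v1)
Op 5: gossip N0<->N2 -> N0.N0=(alive,v0) N0.N1=(alive,v0) N0.N2=(alive,v0) N0.N3=(suspect,v1) | N2.N0=(alive,v0) N2.N1=(alive,v0) N2.N2=(alive,v0) N2.N3=(suspect,v1)
Op 6: gossip N3<->N1 -> N3.N0=(suspect,v1) N3.N1=(suspect,v1) N3.N2=(alive,v0) N3.N3=(suspect,v1) | N1.N0=(suspect,v1) N1.N1=(suspect,v1) N1.N2=(alive,v0) N1.N3=(suspect,v1)
Op 7: gossip N2<->N0 -> N2.N0=(alive,v0) N2.N1=(alive,v0) N2.N2=(alive,v0) N2.N3=(suspect,v1) | N0.N0=(alive,v0) N0.N1=(alive,v0) N0.N2=(alive,v0) N0.N3=(suspect,v1)
Op 8: gossip N0<->N3 -> N0.N0=(suspect,v1) N0.N1=(suspect,v1) N0.N2=(alive,v0) N0.N3=(suspect,v1) | N3.N0=(suspect,v1) N3.N1=(suspect,v1) N3.N2=(alive,v0) N3.N3=(suspect,v1)
Op 9: N2 marks N1=dead -> (dead,v1)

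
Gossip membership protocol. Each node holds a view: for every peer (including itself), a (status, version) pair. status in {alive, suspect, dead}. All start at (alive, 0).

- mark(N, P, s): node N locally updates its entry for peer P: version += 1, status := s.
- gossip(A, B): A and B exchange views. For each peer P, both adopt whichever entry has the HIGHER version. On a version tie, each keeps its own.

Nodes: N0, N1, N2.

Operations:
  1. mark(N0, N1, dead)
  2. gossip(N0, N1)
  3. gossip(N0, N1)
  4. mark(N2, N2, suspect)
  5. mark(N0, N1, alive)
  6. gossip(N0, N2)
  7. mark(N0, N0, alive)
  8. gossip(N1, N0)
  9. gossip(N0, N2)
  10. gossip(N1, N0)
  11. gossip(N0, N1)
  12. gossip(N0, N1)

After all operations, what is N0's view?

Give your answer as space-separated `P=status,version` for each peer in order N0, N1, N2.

Op 1: N0 marks N1=dead -> (dead,v1)
Op 2: gossip N0<->N1 -> N0.N0=(alive,v0) N0.N1=(dead,v1) N0.N2=(alive,v0) | N1.N0=(alive,v0) N1.N1=(dead,v1) N1.N2=(alive,v0)
Op 3: gossip N0<->N1 -> N0.N0=(alive,v0) N0.N1=(dead,v1) N0.N2=(alive,v0) | N1.N0=(alive,v0) N1.N1=(dead,v1) N1.N2=(alive,v0)
Op 4: N2 marks N2=suspect -> (suspect,v1)
Op 5: N0 marks N1=alive -> (alive,v2)
Op 6: gossip N0<->N2 -> N0.N0=(alive,v0) N0.N1=(alive,v2) N0.N2=(suspect,v1) | N2.N0=(alive,v0) N2.N1=(alive,v2) N2.N2=(suspect,v1)
Op 7: N0 marks N0=alive -> (alive,v1)
Op 8: gossip N1<->N0 -> N1.N0=(alive,v1) N1.N1=(alive,v2) N1.N2=(suspect,v1) | N0.N0=(alive,v1) N0.N1=(alive,v2) N0.N2=(suspect,v1)
Op 9: gossip N0<->N2 -> N0.N0=(alive,v1) N0.N1=(alive,v2) N0.N2=(suspect,v1) | N2.N0=(alive,v1) N2.N1=(alive,v2) N2.N2=(suspect,v1)
Op 10: gossip N1<->N0 -> N1.N0=(alive,v1) N1.N1=(alive,v2) N1.N2=(suspect,v1) | N0.N0=(alive,v1) N0.N1=(alive,v2) N0.N2=(suspect,v1)
Op 11: gossip N0<->N1 -> N0.N0=(alive,v1) N0.N1=(alive,v2) N0.N2=(suspect,v1) | N1.N0=(alive,v1) N1.N1=(alive,v2) N1.N2=(suspect,v1)
Op 12: gossip N0<->N1 -> N0.N0=(alive,v1) N0.N1=(alive,v2) N0.N2=(suspect,v1) | N1.N0=(alive,v1) N1.N1=(alive,v2) N1.N2=(suspect,v1)

Answer: N0=alive,1 N1=alive,2 N2=suspect,1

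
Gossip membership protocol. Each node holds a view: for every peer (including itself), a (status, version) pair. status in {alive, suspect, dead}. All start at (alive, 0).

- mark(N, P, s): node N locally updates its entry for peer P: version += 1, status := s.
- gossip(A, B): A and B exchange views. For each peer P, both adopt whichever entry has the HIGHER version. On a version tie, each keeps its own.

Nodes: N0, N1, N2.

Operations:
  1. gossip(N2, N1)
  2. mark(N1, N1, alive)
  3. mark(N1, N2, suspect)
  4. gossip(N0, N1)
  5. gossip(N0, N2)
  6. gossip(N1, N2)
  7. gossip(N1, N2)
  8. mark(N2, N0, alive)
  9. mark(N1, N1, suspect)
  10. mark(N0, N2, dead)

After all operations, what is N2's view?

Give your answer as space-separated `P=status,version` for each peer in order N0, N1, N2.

Op 1: gossip N2<->N1 -> N2.N0=(alive,v0) N2.N1=(alive,v0) N2.N2=(alive,v0) | N1.N0=(alive,v0) N1.N1=(alive,v0) N1.N2=(alive,v0)
Op 2: N1 marks N1=alive -> (alive,v1)
Op 3: N1 marks N2=suspect -> (suspect,v1)
Op 4: gossip N0<->N1 -> N0.N0=(alive,v0) N0.N1=(alive,v1) N0.N2=(suspect,v1) | N1.N0=(alive,v0) N1.N1=(alive,v1) N1.N2=(suspect,v1)
Op 5: gossip N0<->N2 -> N0.N0=(alive,v0) N0.N1=(alive,v1) N0.N2=(suspect,v1) | N2.N0=(alive,v0) N2.N1=(alive,v1) N2.N2=(suspect,v1)
Op 6: gossip N1<->N2 -> N1.N0=(alive,v0) N1.N1=(alive,v1) N1.N2=(suspect,v1) | N2.N0=(alive,v0) N2.N1=(alive,v1) N2.N2=(suspect,v1)
Op 7: gossip N1<->N2 -> N1.N0=(alive,v0) N1.N1=(alive,v1) N1.N2=(suspect,v1) | N2.N0=(alive,v0) N2.N1=(alive,v1) N2.N2=(suspect,v1)
Op 8: N2 marks N0=alive -> (alive,v1)
Op 9: N1 marks N1=suspect -> (suspect,v2)
Op 10: N0 marks N2=dead -> (dead,v2)

Answer: N0=alive,1 N1=alive,1 N2=suspect,1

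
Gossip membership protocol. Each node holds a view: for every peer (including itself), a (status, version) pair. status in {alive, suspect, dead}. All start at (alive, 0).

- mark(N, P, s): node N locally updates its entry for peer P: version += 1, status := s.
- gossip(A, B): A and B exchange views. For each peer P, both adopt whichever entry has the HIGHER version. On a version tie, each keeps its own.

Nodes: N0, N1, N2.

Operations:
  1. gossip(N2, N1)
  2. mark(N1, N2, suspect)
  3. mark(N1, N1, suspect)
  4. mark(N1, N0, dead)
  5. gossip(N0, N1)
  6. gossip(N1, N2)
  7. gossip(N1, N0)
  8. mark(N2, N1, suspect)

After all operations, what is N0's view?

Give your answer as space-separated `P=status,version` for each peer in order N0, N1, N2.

Op 1: gossip N2<->N1 -> N2.N0=(alive,v0) N2.N1=(alive,v0) N2.N2=(alive,v0) | N1.N0=(alive,v0) N1.N1=(alive,v0) N1.N2=(alive,v0)
Op 2: N1 marks N2=suspect -> (suspect,v1)
Op 3: N1 marks N1=suspect -> (suspect,v1)
Op 4: N1 marks N0=dead -> (dead,v1)
Op 5: gossip N0<->N1 -> N0.N0=(dead,v1) N0.N1=(suspect,v1) N0.N2=(suspect,v1) | N1.N0=(dead,v1) N1.N1=(suspect,v1) N1.N2=(suspect,v1)
Op 6: gossip N1<->N2 -> N1.N0=(dead,v1) N1.N1=(suspect,v1) N1.N2=(suspect,v1) | N2.N0=(dead,v1) N2.N1=(suspect,v1) N2.N2=(suspect,v1)
Op 7: gossip N1<->N0 -> N1.N0=(dead,v1) N1.N1=(suspect,v1) N1.N2=(suspect,v1) | N0.N0=(dead,v1) N0.N1=(suspect,v1) N0.N2=(suspect,v1)
Op 8: N2 marks N1=suspect -> (suspect,v2)

Answer: N0=dead,1 N1=suspect,1 N2=suspect,1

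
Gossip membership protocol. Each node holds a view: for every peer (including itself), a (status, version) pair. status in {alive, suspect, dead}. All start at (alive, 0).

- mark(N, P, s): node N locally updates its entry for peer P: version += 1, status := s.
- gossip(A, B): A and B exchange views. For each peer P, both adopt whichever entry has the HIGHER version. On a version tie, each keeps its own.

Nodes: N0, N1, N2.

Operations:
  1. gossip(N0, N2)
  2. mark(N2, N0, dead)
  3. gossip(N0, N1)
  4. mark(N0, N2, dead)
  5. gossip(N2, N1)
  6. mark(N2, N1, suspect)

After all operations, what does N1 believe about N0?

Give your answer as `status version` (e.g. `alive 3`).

Op 1: gossip N0<->N2 -> N0.N0=(alive,v0) N0.N1=(alive,v0) N0.N2=(alive,v0) | N2.N0=(alive,v0) N2.N1=(alive,v0) N2.N2=(alive,v0)
Op 2: N2 marks N0=dead -> (dead,v1)
Op 3: gossip N0<->N1 -> N0.N0=(alive,v0) N0.N1=(alive,v0) N0.N2=(alive,v0) | N1.N0=(alive,v0) N1.N1=(alive,v0) N1.N2=(alive,v0)
Op 4: N0 marks N2=dead -> (dead,v1)
Op 5: gossip N2<->N1 -> N2.N0=(dead,v1) N2.N1=(alive,v0) N2.N2=(alive,v0) | N1.N0=(dead,v1) N1.N1=(alive,v0) N1.N2=(alive,v0)
Op 6: N2 marks N1=suspect -> (suspect,v1)

Answer: dead 1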